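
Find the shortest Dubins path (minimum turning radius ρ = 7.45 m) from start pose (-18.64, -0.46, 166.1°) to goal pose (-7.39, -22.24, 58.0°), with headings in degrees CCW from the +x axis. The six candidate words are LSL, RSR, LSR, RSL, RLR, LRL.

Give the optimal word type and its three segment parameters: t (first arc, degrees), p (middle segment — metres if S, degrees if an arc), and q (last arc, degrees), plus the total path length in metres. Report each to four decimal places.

Let ψ = atan2(Δy, Δx) = atan2(-21.78, 11.25) = -62.6823° be the start→goal bearing.
Normalize: d = |goal − start| / ρ = 24.513892/7.45 = 3.290455, α = (θ_start − ψ) mod 360° = 228.7823° = 3.993005 rad, β = (θ_goal − ψ) mod 360° = 120.6823° = 2.106304 rad.
Common terms: sin α = -0.752212, cos α = -0.658921, sin β = 0.860010, cos β = -0.510278, cos(α−β) = -0.310676, d² = 10.827096. Work in radians in the unit-radius frame; every candidate has L = ρ·(t + p + q).
LSL: p² = 2 + d² − 2cos(α−β) + 2d(sin α − sin β) = 2.838564; p = √p² = 1.684804; φ = atan2(cos β − cos α, d + sin α − sin β) = 0.088341 rad; t = (φ − α) mod 2π = 2.378521 rad, q = (β − φ) mod 2π = 2.017963 rad → L = 7.45·(2.378521 + 1.684804 + 2.017963) = 7.45·6.081288 = 45.305597 m
RSR: p² = 2 + d² − 2cos(α−β) + 2d(sin β − sin α) = 24.058334; p = √p² = 4.904930; φ = atan2(cos α − cos β, d − sin α + sin β) = -0.030310 rad; t = (α − φ) mod 2π = 4.023315 rad, q = (φ − β) mod 2π = 4.146572 rad → L = 7.45·(4.023315 + 4.904930 + 4.146572) = 7.45·13.074816 = 97.407378 m
LSR: p² = d² − 2 + 2cos(α−β) + 2d(sin α + sin β) = 8.915151; p = √p² = 2.985825; φ = atan2(−cos α − cos β, d + sin α + sin β) − atan2(−2, p) = 0.921563 rad; t = (φ − α) mod 2π = 3.211743 rad, q = (φ − β) mod 2π = 5.098444 rad → L = 7.45·(3.211743 + 2.985825 + 5.098444) = 7.45·11.296012 = 84.155290 m
RSL: p² = d² − 2 + 2cos(α−β) − 2d(sin α + sin β) = 7.496336; p = √p² = 2.737944; φ = atan2(cos α + cos β, d − sin α − sin β) − atan2(2, p) = -0.982949 rad; t = (α − φ) mod 2π = 4.975954 rad, q = (β − φ) mod 2π = 3.089253 rad → L = 7.45·(4.975954 + 2.737944 + 3.089253) = 7.45·10.803150 = 80.483467 m
RLR: c = (6 − d² + 2cos(α−β) + 2d(sin α − sin β))/8 = -2.007292, |c| > 1 → infeasible
LRL: c = (6 − d² + 2cos(α−β) − 2d(sin α − sin β))/8 = 0.645180; p = 2π − arccos c = 5.413647 rad; φ = atan2(cos β − cos α, d + sin α − sin β) = 0.088341 rad; t = (φ − α + p/2) mod 2π = 5.085345 rad, q = (β − α − t + p) mod 2π = 4.724787 rad → L = 7.45·(5.085345 + 5.413647 + 4.724787) = 7.45·15.223779 = 113.417152 m
Shortest: LSL with L = 45.305597 m ≈ 45.3056 m
Convert LSL to answer units (arcs ×180/π): t = 2.378521·180/π = 136.2792°, p = ρ·p = 7.45·1.684804 = 12.5518 m, q = 2.017963·180/π = 115.6208°, L = 45.3056 m.

LSL: t = 136.2792°, p = 12.5518 m, q = 115.6208°, L = 45.3056 m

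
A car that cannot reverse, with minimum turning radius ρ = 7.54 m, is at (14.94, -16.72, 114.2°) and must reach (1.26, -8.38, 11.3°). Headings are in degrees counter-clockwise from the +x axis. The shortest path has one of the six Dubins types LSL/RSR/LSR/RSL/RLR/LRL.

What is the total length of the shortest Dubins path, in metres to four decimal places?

Let ψ = atan2(Δy, Δx) = atan2(8.34, -13.68) = 148.6315° be the start→goal bearing.
Normalize: d = |goal − start| / ρ = 16.021798/7.54 = 2.124907, α = (θ_start − ψ) mod 360° = 325.5685° = 5.682243 rad, β = (θ_goal − ψ) mod 360° = 222.6685° = 3.886299 rad.
Common terms: sin α = -0.565420, cos α = 0.824803, sin β = -0.677756, cos β = -0.735287, cos(α−β) = -0.223250, d² = 4.515229. Work in radians in the unit-radius frame; every candidate has L = ρ·(t + p + q).
LSL: p² = 2 + d² − 2cos(α−β) + 2d(sin α − sin β) = 7.439136; p = √p² = 2.727478; φ = atan2(cos β − cos α, d + sin α − sin β) = -0.608930 rad; t = (φ − α) mod 2π = 6.275198 rad, q = (β − φ) mod 2π = 4.495229 rad → L = 7.54·(6.275198 + 2.727478 + 4.495229) = 7.54·13.497905 = 101.774202 m
RSR: p² = 2 + d² − 2cos(α−β) + 2d(sin β − sin α) = 6.484322; p = √p² = 2.546433; φ = atan2(cos α − cos β, d − sin α + sin β) = 0.659418 rad; t = (α − φ) mod 2π = 5.022825 rad, q = (φ − β) mod 2π = 3.056304 rad → L = 7.54·(5.022825 + 2.546433 + 3.056304) = 7.54·10.625562 = 80.116740 m
LSR: p² = d² − 2 + 2cos(α−β) + 2d(sin α + sin β) = -3.214538 < 0 → infeasible
RSL: p² = d² − 2 + 2cos(α−β) − 2d(sin α + sin β) = 7.351995; p = √p² = 2.711456; φ = atan2(cos α + cos β, d − sin α − sin β) − atan2(2, p) = -0.608953 rad; t = (α − φ) mod 2π = 0.008011 rad, q = (β − φ) mod 2π = 4.495252 rad → L = 7.54·(0.008011 + 2.711456 + 4.495252) = 7.54·7.214720 = 54.398987 m
RLR: c = (6 − d² + 2cos(α−β) + 2d(sin α − sin β))/8 = 0.189460; p = 2π − arccos c = 4.903001 rad; φ = atan2(cos α − cos β, d − sin α + sin β) = 0.659418 rad; t = (α − φ + p/2) mod 2π = 1.191140 rad, q = (α − β − t + p) mod 2π = 5.507805 rad → L = 7.54·(1.191140 + 4.903001 + 5.507805) = 7.54·11.601945 = 87.478669 m
LRL: c = (6 − d² + 2cos(α−β) − 2d(sin α − sin β))/8 = 0.070108; p = 2π − arccos c = 4.782554 rad; φ = atan2(cos β − cos α, d + sin α − sin β) = -0.608930 rad; t = (φ − α + p/2) mod 2π = 2.383290 rad, q = (β − α − t + p) mod 2π = 0.603321 rad → L = 7.54·(2.383290 + 4.782554 + 0.603321) = 7.54·7.769165 = 58.579506 m
Shortest: RSL with L = 54.398987 m ≈ 54.3990 m

54.3990 m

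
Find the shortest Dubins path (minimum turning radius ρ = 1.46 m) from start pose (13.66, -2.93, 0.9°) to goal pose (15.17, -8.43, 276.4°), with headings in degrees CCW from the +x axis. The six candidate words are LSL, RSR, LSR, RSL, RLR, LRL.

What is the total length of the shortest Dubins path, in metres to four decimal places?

6.3569 m

Let ψ = atan2(Δy, Δx) = atan2(-5.50, 1.51) = -74.6480° be the start→goal bearing.
Normalize: d = |goal − start| / ρ = 5.703516/1.46 = 3.906518, α = (θ_start − ψ) mod 360° = 75.5480° = 1.318561 rad, β = (θ_goal − ψ) mod 360° = 351.0480° = 6.126943 rad.
Common terms: sin α = 0.968357, cos α = 0.249569, sin β = -0.155608, cos β = 0.987819, cos(α−β) = 0.095846, d² = 15.260884. Work in radians in the unit-radius frame; every candidate has L = ρ·(t + p + q).
LSL: p² = 2 + d² − 2cos(α−β) + 2d(sin α − sin β) = 25.850768; p = √p² = 5.084365; φ = atan2(cos β − cos α, d + sin α − sin β) = 0.145715 rad; t = (φ − α) mod 2π = 5.110340 rad, q = (β − φ) mod 2π = 5.981228 rad → L = 1.46·(5.110340 + 5.084365 + 5.981228) = 1.46·16.175932 = 23.616861 m
RSR: p² = 2 + d² − 2cos(α−β) + 2d(sin β − sin α) = 8.287617; p = √p² = 2.878822; φ = atan2(cos α − cos β, d − sin α + sin β) = -0.259339 rad; t = (α − φ) mod 2π = 1.577900 rad, q = (φ − β) mod 2π = 6.180089 rad → L = 1.46·(1.577900 + 2.878822 + 6.180089) = 1.46·10.636811 = 15.529744 m
LSR: p² = d² − 2 + 2cos(α−β) + 2d(sin α + sin β) = 19.802615; p = √p² = 4.450013; φ = atan2(−cos α − cos β, d + sin α + sin β) − atan2(−2, p) = 0.165959 rad; t = (φ − α) mod 2π = 5.130583 rad, q = (φ − β) mod 2π = 0.322201 rad → L = 1.46·(5.130583 + 4.450013 + 0.322201) = 1.46·9.902797 = 14.458084 m
RSL: p² = d² − 2 + 2cos(α−β) − 2d(sin α + sin β) = 7.102535; p = √p² = 2.665058; φ = atan2(cos α + cos β, d − sin α − sin β) − atan2(2, p) = -0.263318 rad; t = (α − φ) mod 2π = 1.581878 rad, q = (β − φ) mod 2π = 0.107075 rad → L = 1.46·(1.581878 + 2.665058 + 0.107075) = 1.46·4.354012 = 6.356857 m
RLR: c = (6 − d² + 2cos(α−β) + 2d(sin α − sin β))/8 = -0.035952; p = 2π − arccos c = 4.676429 rad; φ = atan2(cos α − cos β, d − sin α + sin β) = -0.259339 rad; t = (α − φ + p/2) mod 2π = 3.916114 rad, q = (α − β − t + p) mod 2π = 2.235118 rad → L = 1.46·(3.916114 + 4.676429 + 2.235118) = 1.46·10.827661 = 15.808386 m
LRL: c = (6 − d² + 2cos(α−β) − 2d(sin α − sin β))/8 = -2.231346, |c| > 1 → infeasible
Shortest: RSL with L = 6.356857 m ≈ 6.3569 m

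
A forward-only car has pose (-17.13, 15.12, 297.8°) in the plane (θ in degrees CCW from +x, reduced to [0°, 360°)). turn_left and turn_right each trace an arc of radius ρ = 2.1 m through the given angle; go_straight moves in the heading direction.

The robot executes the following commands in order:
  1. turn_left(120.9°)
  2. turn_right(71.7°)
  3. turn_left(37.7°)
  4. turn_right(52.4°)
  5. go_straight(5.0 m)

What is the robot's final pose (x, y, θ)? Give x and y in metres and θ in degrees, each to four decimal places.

set_pose: (x, y, θ) = (-17.1300, 15.1200, 297.8000°), ρ = 2.1
turn_left(120.9°): centre at ρ to the left, rotate +120.9° → (-13.4780, 15.0084, 418.7000° ≡ 58.7000°)
turn_right(71.7°): centre at ρ to the right, rotate −71.7° → (-11.2113, 15.9636, -13.0000° ≡ 347.0000°)
turn_left(37.7°): centre at ρ to the left, rotate +37.7° → (-9.8613, 16.1019, 384.7000° ≡ 24.7000°)
turn_right(52.4°): centre at ρ to the right, rotate −52.4° → (-8.0076, 16.0534, -27.7000° ≡ 332.3000°)
go_straight(5.0): x += 5.0·cos θ, y += 5.0·sin θ → (-3.5807, 13.7292, 332.3000°)

(-3.5807, 13.7292, 332.3000°)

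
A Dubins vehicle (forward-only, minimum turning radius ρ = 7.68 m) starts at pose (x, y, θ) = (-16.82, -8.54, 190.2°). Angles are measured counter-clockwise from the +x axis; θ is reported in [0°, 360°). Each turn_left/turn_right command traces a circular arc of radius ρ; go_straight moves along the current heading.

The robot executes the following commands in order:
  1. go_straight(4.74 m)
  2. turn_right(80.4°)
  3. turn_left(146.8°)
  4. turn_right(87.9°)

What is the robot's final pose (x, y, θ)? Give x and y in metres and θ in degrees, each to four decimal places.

(-53.7437, -10.9952, 168.7000°)

set_pose: (x, y, θ) = (-16.8200, -8.5400, 190.2000°), ρ = 7.68
go_straight(4.74): x += 4.74·cos θ, y += 4.74·sin θ → (-21.4851, -9.3794, 190.2000°)
turn_right(80.4°): centre at ρ to the right, rotate −80.4° → (-30.0711, -4.4223, 109.8000°)
turn_left(146.8°): centre at ρ to the left, rotate +146.8° → (-44.7679, -5.2439, 256.6000°)
turn_right(87.9°): centre at ρ to the right, rotate −87.9° → (-53.7437, -10.9952, 168.7000°)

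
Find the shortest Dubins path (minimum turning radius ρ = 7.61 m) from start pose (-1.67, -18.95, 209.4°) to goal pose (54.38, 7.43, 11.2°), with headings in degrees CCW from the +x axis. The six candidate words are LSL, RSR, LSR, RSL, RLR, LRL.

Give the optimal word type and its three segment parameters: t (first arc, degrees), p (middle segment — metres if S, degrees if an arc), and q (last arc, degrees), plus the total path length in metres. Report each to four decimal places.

LSR: t = 190.8103°, p = 57.5718 m, q = 29.0103°, L = 86.7683 m

Let ψ = atan2(Δy, Δx) = atan2(26.38, 56.05) = 25.2041° be the start→goal bearing.
Normalize: d = |goal − start| / ρ = 61.947614/7.61 = 8.140291, α = (θ_start − ψ) mod 360° = 184.1959° = 3.214825 rad, β = (θ_goal − ψ) mod 360° = 345.9959° = 6.038768 rad.
Common terms: sin α = -0.073167, cos α = -0.997320, sin β = -0.241991, cos β = 0.970279, cos(α−β) = -0.949972, d² = 66.264337. Work in radians in the unit-radius frame; every candidate has L = ρ·(t + p + q).
LSL: p² = 2 + d² − 2cos(α−β) + 2d(sin α − sin β) = 72.912829; p = √p² = 8.538901; φ = atan2(cos β − cos α, d + sin α − sin β) = 0.232517 rad; t = (φ − α) mod 2π = 3.300877 rad, q = (β − φ) mod 2π = 5.806251 rad → L = 7.61·(3.300877 + 8.538901 + 5.806251) = 7.61·17.646029 = 134.286281 m
RSR: p² = 2 + d² − 2cos(α−β) + 2d(sin β − sin α) = 67.415733; p = √p² = 8.210708; φ = atan2(cos α − cos β, d − sin α + sin β) = -0.241993 rad; t = (α − φ) mod 2π = 3.456818 rad, q = (φ − β) mod 2π = 0.002424 rad → L = 7.61·(3.456818 + 8.210708 + 0.002424) = 7.61·11.669951 = 88.808327 m
LSR: p² = d² − 2 + 2cos(α−β) + 2d(sin α + sin β) = 57.233434; p = √p² = 7.565278; φ = atan2(−cos α − cos β, d + sin α + sin β) − atan2(−2, p) = 0.261909 rad; t = (φ − α) mod 2π = 3.330269 rad, q = (φ − β) mod 2π = 0.506326 rad → L = 7.61·(3.330269 + 7.565278 + 0.506326) = 7.61·11.401873 = 86.768251 m
RSL: p² = d² − 2 + 2cos(α−β) − 2d(sin α + sin β) = 67.495351; p = √p² = 8.215555; φ = atan2(cos α + cos β, d − sin α − sin β) − atan2(2, p) = -0.241994 rad; t = (α − φ) mod 2π = 3.456819 rad, q = (β − φ) mod 2π = 6.280762 rad → L = 7.61·(3.456819 + 8.215555 + 6.280762) = 7.61·17.953136 = 136.623367 m
RLR: c = (6 − d² + 2cos(α−β) + 2d(sin α − sin β))/8 = -7.426967, |c| > 1 → infeasible
LRL: c = (6 − d² + 2cos(α−β) − 2d(sin α − sin β))/8 = -8.114104, |c| > 1 → infeasible
Shortest: LSR with L = 86.768251 m ≈ 86.7683 m
Convert LSR to answer units (arcs ×180/π): t = 3.330269·180/π = 190.8103°, p = ρ·p = 7.61·7.565278 = 57.5718 m, q = 0.506326·180/π = 29.0103°, L = 86.7683 m.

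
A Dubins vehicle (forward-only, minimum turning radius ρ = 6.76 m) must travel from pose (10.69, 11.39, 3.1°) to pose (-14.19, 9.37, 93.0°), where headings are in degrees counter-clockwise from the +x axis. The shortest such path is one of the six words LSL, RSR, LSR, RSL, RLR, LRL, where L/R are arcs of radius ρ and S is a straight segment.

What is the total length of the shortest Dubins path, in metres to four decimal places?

51.0484 m

Let ψ = atan2(Δy, Δx) = atan2(-2.02, -24.88) = -175.3584° be the start→goal bearing.
Normalize: d = |goal − start| / ρ = 24.961867/6.76 = 3.692584, α = (θ_start − ψ) mod 360° = 178.4584° = 3.114686 rad, β = (θ_goal − ψ) mod 360° = 268.3584° = 4.683737 rad.
Common terms: sin α = 0.026904, cos α = -0.999638, sin β = -0.999590, cos β = -0.028648, cos(α−β) = 0.001745, d² = 13.635176. Work in radians in the unit-radius frame; every candidate has L = ρ·(t + p + q).
LSL: p² = 2 + d² − 2cos(α−β) + 2d(sin α − sin β) = 23.212509; p = √p² = 4.817936; φ = atan2(cos β − cos α, d + sin α − sin β) = 0.202926 rad; t = (φ − α) mod 2π = 3.371426 rad, q = (β − φ) mod 2π = 4.480811 rad → L = 6.76·(3.371426 + 4.817936 + 4.480811) = 6.76·12.670172 = 85.650366 m
RSR: p² = 2 + d² − 2cos(α−β) + 2d(sin β − sin α) = 8.050861; p = √p² = 2.837404; φ = atan2(cos α − cos β, d − sin α + sin β) = -0.349269 rad; t = (α − φ) mod 2π = 3.463954 rad, q = (φ − β) mod 2π = 1.250180 rad → L = 6.76·(3.463954 + 2.837404 + 1.250180) = 6.76·7.551538 = 51.048399 m
LSR: p² = d² − 2 + 2cos(α−β) + 2d(sin α + sin β) = 4.455217; p = √p² = 2.110739; φ = atan2(−cos α − cos β, d + sin α + sin β) − atan2(−2, p) = 1.119917 rad; t = (φ − α) mod 2π = 4.288417 rad, q = (φ − β) mod 2π = 2.719366 rad → L = 6.76·(4.288417 + 2.110739 + 2.719366) = 6.76·9.118521 = 61.641199 m
RSL: p² = d² − 2 + 2cos(α−β) − 2d(sin α + sin β) = 18.822115; p = √p² = 4.338446; φ = atan2(cos α + cos β, d − sin α − sin β) − atan2(2, p) = -0.648904 rad; t = (α − φ) mod 2π = 3.763589 rad, q = (β − φ) mod 2π = 5.332640 rad → L = 6.76·(3.763589 + 4.338446 + 5.332640) = 6.76·13.434676 = 90.818409 m
RLR: c = (6 − d² + 2cos(α−β) + 2d(sin α − sin β))/8 = -0.006358; p = 2π − arccos c = 4.706031 rad; φ = atan2(cos α − cos β, d − sin α + sin β) = -0.349269 rad; t = (α − φ + p/2) mod 2π = 5.816970 rad, q = (α − β − t + p) mod 2π = 3.603196 rad → L = 6.76·(5.816970 + 4.706031 + 3.603196) = 6.76·14.126197 = 95.493091 m
LRL: c = (6 − d² + 2cos(α−β) − 2d(sin α − sin β))/8 = -1.901564, |c| > 1 → infeasible
Shortest: RSR with L = 51.048399 m ≈ 51.0484 m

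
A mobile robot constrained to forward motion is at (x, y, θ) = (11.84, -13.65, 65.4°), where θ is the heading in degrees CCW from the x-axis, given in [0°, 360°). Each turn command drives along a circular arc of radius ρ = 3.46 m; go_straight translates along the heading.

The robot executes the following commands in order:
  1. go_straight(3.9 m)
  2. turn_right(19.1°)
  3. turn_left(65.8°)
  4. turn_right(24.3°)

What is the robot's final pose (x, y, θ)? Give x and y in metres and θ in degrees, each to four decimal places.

set_pose: (x, y, θ) = (11.8400, -13.6500, 65.4000°), ρ = 3.46
go_straight(3.9): x += 3.9·cos θ, y += 3.9·sin θ → (13.4635, -10.1040, 65.4000°)
turn_right(19.1°): centre at ρ to the right, rotate −19.1° → (14.1080, -9.1539, 46.3000°)
turn_left(65.8°): centre at ρ to the left, rotate +65.8° → (14.8123, -5.4617, 112.1000°)
turn_right(24.3°): centre at ρ to the right, rotate −24.3° → (14.5606, -4.0271, 87.8000°)

(14.5606, -4.0271, 87.8000°)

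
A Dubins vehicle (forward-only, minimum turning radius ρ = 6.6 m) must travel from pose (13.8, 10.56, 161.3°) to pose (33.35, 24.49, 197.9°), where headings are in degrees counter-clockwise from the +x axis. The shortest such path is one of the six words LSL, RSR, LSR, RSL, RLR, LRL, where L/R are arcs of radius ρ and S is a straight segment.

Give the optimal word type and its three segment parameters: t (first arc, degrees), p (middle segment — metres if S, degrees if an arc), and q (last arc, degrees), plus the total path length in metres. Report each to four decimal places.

RSR: t = 119.1201°, p = 20.7889 m, q = 204.2799°, L = 58.0419 m

Let ψ = atan2(Δy, Δx) = atan2(13.93, 19.55) = 35.4711° be the start→goal bearing.
Normalize: d = |goal − start| / ρ = 24.005154/6.6 = 3.637144, α = (θ_start − ψ) mod 360° = 125.8289° = 2.196129 rad, β = (θ_goal − ψ) mod 360° = 162.4289° = 2.834919 rad.
Common terms: sin α = 0.810769, cos α = -0.585367, sin β = 0.301889, cos β = -0.953343, cos(α−β) = 0.802817, d² = 13.228820. Work in radians in the unit-radius frame; every candidate has L = ρ·(t + p + q).
LSL: p² = 2 + d² − 2cos(α−β) + 2d(sin α − sin β) = 17.324923; p = √p² = 4.162322; φ = atan2(cos β − cos α, d + sin α − sin β) = -0.088522 rad; t = (φ − α) mod 2π = 3.998534 rad, q = (β − φ) mod 2π = 2.923441 rad → L = 6.6·(3.998534 + 4.162322 + 2.923441) = 6.6·11.084298 = 73.156364 m
RSR: p² = 2 + d² − 2cos(α−β) + 2d(sin β − sin α) = 9.921447; p = √p² = 3.149833; φ = atan2(cos α − cos β, d − sin α + sin β) = 0.117091 rad; t = (α − φ) mod 2π = 2.079037 rad, q = (φ − β) mod 2π = 3.565357 rad → L = 6.6·(2.079037 + 3.149833 + 3.565357) = 6.6·8.794228 = 58.041903 m
LSR: p² = d² − 2 + 2cos(α−β) + 2d(sin α + sin β) = 20.928246; p = √p² = 4.574740; φ = atan2(−cos α − cos β, d + sin α + sin β) − atan2(−2, p) = 0.725429 rad; t = (φ − α) mod 2π = 4.812485 rad, q = (φ − β) mod 2π = 4.173695 rad → L = 6.6·(4.812485 + 4.574740 + 4.173695) = 6.6·13.560920 = 89.502072 m
RSL: p² = d² − 2 + 2cos(α−β) − 2d(sin α + sin β) = 4.740664; p = √p² = 2.177307; φ = atan2(cos α + cos β, d − sin α − sin β) − atan2(2, p) = -1.290364 rad; t = (α − φ) mod 2π = 3.486493 rad, q = (β − φ) mod 2π = 4.125283 rad → L = 6.6·(3.486493 + 2.177307 + 4.125283) = 6.6·9.789083 = 64.607947 m
RLR: c = (6 − d² + 2cos(α−β) + 2d(sin α − sin β))/8 = -0.240181; p = 2π − arccos c = 4.469837 rad; φ = atan2(cos α − cos β, d − sin α + sin β) = 0.117091 rad; t = (α − φ + p/2) mod 2π = 4.313956 rad, q = (α − β − t + p) mod 2π = 5.800276 rad → L = 6.6·(4.313956 + 4.469837 + 5.800276) = 6.6·14.584068 = 96.254851 m
LRL: c = (6 − d² + 2cos(α−β) − 2d(sin α − sin β))/8 = -1.165615, |c| > 1 → infeasible
Shortest: RSR with L = 58.041903 m ≈ 58.0419 m
Convert RSR to answer units (arcs ×180/π): t = 2.079037·180/π = 119.1201°, p = ρ·p = 6.6·3.149833 = 20.7889 m, q = 3.565357·180/π = 204.2799°, L = 58.0419 m.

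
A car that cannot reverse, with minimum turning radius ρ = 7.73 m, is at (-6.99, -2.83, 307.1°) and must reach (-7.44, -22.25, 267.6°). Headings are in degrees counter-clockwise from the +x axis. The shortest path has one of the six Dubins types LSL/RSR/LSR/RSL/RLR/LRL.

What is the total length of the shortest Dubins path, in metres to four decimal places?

19.9041 m

Let ψ = atan2(Δy, Δx) = atan2(-19.42, -0.45) = -91.3274° be the start→goal bearing.
Normalize: d = |goal − start| / ρ = 19.425213/7.73 = 2.512964, α = (θ_start − ψ) mod 360° = 38.4274° = 0.670685 rad, β = (θ_goal − ψ) mod 360° = 358.9274° = 6.264465 rad.
Common terms: sin α = 0.621523, cos α = 0.783396, sin β = -0.018719, cos β = 0.999825, cos(α−β) = 0.771625, d² = 6.314989. Work in radians in the unit-radius frame; every candidate has L = ρ·(t + p + q).
LSL: p² = 2 + d² − 2cos(α−β) + 2d(sin α − sin β) = 9.989549; p = √p² = 3.160625; φ = atan2(cos β − cos α, d + sin α − sin β) = 0.068530 rad; t = (φ − α) mod 2π = 5.681030 rad, q = (β − φ) mod 2π = 6.195935 rad → L = 7.73·(5.681030 + 3.160625 + 6.195935) = 7.73·15.037590 = 116.240573 m
RSR: p² = 2 + d² − 2cos(α−β) + 2d(sin β − sin α) = 3.553931; p = √p² = 1.885187; φ = atan2(cos α − cos β, d − sin α + sin β) = -0.115059 rad; t = (α − φ) mod 2π = 0.785744 rad, q = (φ − β) mod 2π = 6.186847 rad → L = 7.73·(0.785744 + 1.885187 + 6.186847) = 7.73·8.857778 = 68.470620 m
LSR: p² = d² − 2 + 2cos(α−β) + 2d(sin α + sin β) = 8.887887; p = √p² = 2.981256; φ = atan2(−cos α − cos β, d + sin α + sin β) − atan2(−2, p) = 0.071080 rad; t = (φ − α) mod 2π = 5.683580 rad, q = (φ − β) mod 2π = 0.089800 rad → L = 7.73·(5.683580 + 2.981256 + 0.089800) = 7.73·8.754636 = 67.673336 m
RSL: p² = d² − 2 + 2cos(α−β) − 2d(sin α + sin β) = 2.828589; p = √p² = 1.681841; φ = atan2(cos α + cos β, d − sin α − sin β) − atan2(2, p) = -0.120555 rad; t = (α − φ) mod 2π = 0.791240 rad, q = (β − φ) mod 2π = 0.101835 rad → L = 7.73·(0.791240 + 1.681841 + 0.101835) = 7.73·2.574916 = 19.904098 m
RLR: c = (6 − d² + 2cos(α−β) + 2d(sin α − sin β))/8 = 0.555759; p = 2π − arccos c = 5.301664 rad; φ = atan2(cos α − cos β, d − sin α + sin β) = -0.115059 rad; t = (α − φ + p/2) mod 2π = 3.436576 rad, q = (α − β − t + p) mod 2π = 2.554494 rad → L = 7.73·(3.436576 + 5.301664 + 2.554494) = 7.73·11.292734 = 87.292830 m
LRL: c = (6 − d² + 2cos(α−β) − 2d(sin α − sin β))/8 = -0.248694; p = 2π − arccos c = 4.461058 rad; φ = atan2(cos β − cos α, d + sin α − sin β) = 0.068530 rad; t = (φ − α + p/2) mod 2π = 1.628374 rad, q = (β − α − t + p) mod 2π = 2.143279 rad → L = 7.73·(1.628374 + 4.461058 + 2.143279) = 7.73·8.232710 = 63.638852 m
Shortest: RSL with L = 19.904098 m ≈ 19.9041 m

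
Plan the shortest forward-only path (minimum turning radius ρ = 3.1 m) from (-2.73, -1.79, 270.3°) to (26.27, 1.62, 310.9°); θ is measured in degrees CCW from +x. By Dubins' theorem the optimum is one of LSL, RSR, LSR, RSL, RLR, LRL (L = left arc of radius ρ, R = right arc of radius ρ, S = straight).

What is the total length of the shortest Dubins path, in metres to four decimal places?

32.2841 m

Let ψ = atan2(Δy, Δx) = atan2(3.41, 29.00) = 6.7064° be the start→goal bearing.
Normalize: d = |goal − start| / ρ = 29.199796/3.1 = 9.419289, α = (θ_start − ψ) mod 360° = 263.5936° = 4.600576 rad, β = (θ_goal − ψ) mod 360° = 304.1936° = 5.309180 rad.
Common terms: sin α = -0.993755, cos α = -0.111580, sin β = -0.827143, cos β = 0.561991, cos(α−β) = 0.759271, d² = 88.723007. Work in radians in the unit-radius frame; every candidate has L = ρ·(t + p + q).
LSL: p² = 2 + d² − 2cos(α−β) + 2d(sin α − sin β) = 86.065729; p = √p² = 9.277162; φ = atan2(cos β − cos α, d + sin α − sin β) = 0.072669 rad; t = (φ − α) mod 2π = 1.755278 rad, q = (β − φ) mod 2π = 5.236511 rad → L = 3.1·(1.755278 + 9.277162 + 5.236511) = 3.1·16.268951 = 50.433747 m
RSR: p² = 2 + d² − 2cos(α−β) + 2d(sin β − sin α) = 92.343200; p = √p² = 9.609537; φ = atan2(cos α − cos β, d − sin α + sin β) = -0.070152 rad; t = (α − φ) mod 2π = 4.670728 rad, q = (φ − β) mod 2π = 0.903854 rad → L = 3.1·(4.670728 + 9.609537 + 0.903854) = 3.1·15.184119 = 47.070768 m
LSR: p² = d² − 2 + 2cos(α−β) + 2d(sin α + sin β) = 53.938405; p = √p² = 7.344277; φ = atan2(−cos α − cos β, d + sin α + sin β) − atan2(−2, p) = 0.206666 rad; t = (φ − α) mod 2π = 1.889275 rad, q = (φ − β) mod 2π = 1.180671 rad → L = 3.1·(1.889275 + 7.344277 + 1.180671) = 3.1·10.414223 = 32.284092 m
RSL: p² = d² − 2 + 2cos(α−β) − 2d(sin α + sin β) = 122.544694; p = √p² = 11.069991; φ = atan2(cos α + cos β, d − sin α − sin β) − atan2(2, p) = -0.138690 rad; t = (α − φ) mod 2π = 4.739267 rad, q = (β − φ) mod 2π = 5.447870 rad → L = 3.1·(4.739267 + 11.069991 + 5.447870) = 3.1·21.257128 = 65.897096 m
RLR: c = (6 − d² + 2cos(α−β) + 2d(sin α − sin β))/8 = -10.542900, |c| > 1 → infeasible
LRL: c = (6 − d² + 2cos(α−β) − 2d(sin α − sin β))/8 = -9.758216, |c| > 1 → infeasible
Shortest: LSR with L = 32.284092 m ≈ 32.2841 m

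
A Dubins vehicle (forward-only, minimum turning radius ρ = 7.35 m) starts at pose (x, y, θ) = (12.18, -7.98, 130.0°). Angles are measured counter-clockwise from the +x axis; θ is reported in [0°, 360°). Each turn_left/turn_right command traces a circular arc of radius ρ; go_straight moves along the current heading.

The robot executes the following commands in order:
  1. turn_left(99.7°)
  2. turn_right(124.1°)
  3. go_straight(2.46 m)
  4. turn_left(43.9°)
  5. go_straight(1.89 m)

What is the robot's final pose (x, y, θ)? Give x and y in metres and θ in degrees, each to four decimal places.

(-17.3798, 2.5118, 149.5000°)

set_pose: (x, y, θ) = (12.1800, -7.9800, 130.0000°), ρ = 7.35
turn_left(99.7°): centre at ρ to the left, rotate +99.7° → (0.9440, -7.9506, 229.7000°)
turn_right(124.1°): centre at ρ to the right, rotate −124.1° → (-11.7409, -5.1732, 105.6000°)
go_straight(2.46): x += 2.46·cos θ, y += 2.46·sin θ → (-12.4024, -2.8039, 105.6000°)
turn_left(43.9°): centre at ρ to the left, rotate +43.9° → (-15.7513, 1.5526, 149.5000°)
go_straight(1.89): x += 1.89·cos θ, y += 1.89·sin θ → (-17.3798, 2.5118, 149.5000°)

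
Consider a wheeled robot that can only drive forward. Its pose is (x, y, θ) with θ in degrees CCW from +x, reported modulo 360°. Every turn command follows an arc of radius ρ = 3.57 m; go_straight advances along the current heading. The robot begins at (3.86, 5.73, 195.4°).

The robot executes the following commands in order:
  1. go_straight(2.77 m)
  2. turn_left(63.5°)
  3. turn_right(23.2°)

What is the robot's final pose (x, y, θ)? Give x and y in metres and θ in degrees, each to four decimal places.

set_pose: (x, y, θ) = (3.8600, 5.7300, 195.4000°), ρ = 3.57
go_straight(2.77): x += 2.77·cos θ, y += 2.77·sin θ → (1.1895, 4.9944, 195.4000°)
turn_left(63.5°): centre at ρ to the left, rotate +63.5° → (-1.3657, 2.2399, 258.9000°)
turn_right(23.2°): centre at ρ to the right, rotate −23.2° → (-1.9198, 0.9154, 235.7000°)

(-1.9198, 0.9154, 235.7000°)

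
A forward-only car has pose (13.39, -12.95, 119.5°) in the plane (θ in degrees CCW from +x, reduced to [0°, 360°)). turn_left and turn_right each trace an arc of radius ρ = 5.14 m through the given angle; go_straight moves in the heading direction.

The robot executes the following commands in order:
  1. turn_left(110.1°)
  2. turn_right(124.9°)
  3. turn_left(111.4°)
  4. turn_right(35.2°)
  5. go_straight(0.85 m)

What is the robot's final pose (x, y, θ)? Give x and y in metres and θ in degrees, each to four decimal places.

(-15.6819, -8.2736, 180.9000°)

set_pose: (x, y, θ) = (13.3900, -12.9500, 119.5000°), ρ = 5.14
turn_left(110.1°): centre at ρ to the left, rotate +110.1° → (5.0021, -12.1497, 229.6000°)
turn_right(124.9°): centre at ρ to the right, rotate −124.9° → (-3.8840, -10.1227, 104.7000°)
turn_left(111.4°): centre at ρ to the left, rotate +111.4° → (-11.8842, -7.2739, 216.1000°)
turn_right(35.2°): centre at ρ to the right, rotate −35.2° → (-14.8320, -8.2602, 180.9000°)
go_straight(0.85): x += 0.85·cos θ, y += 0.85·sin θ → (-15.6819, -8.2736, 180.9000°)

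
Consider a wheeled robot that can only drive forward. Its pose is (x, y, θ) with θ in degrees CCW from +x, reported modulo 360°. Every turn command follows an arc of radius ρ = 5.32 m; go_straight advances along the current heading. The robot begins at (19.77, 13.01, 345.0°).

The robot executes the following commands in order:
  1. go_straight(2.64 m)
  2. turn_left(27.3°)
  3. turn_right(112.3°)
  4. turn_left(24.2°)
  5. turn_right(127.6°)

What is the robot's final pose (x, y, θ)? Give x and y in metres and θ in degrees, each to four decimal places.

set_pose: (x, y, θ) = (19.7700, 13.0100, 345.0000°), ρ = 5.32
go_straight(2.64): x += 2.64·cos θ, y += 2.64·sin θ → (22.3200, 12.3267, 345.0000°)
turn_left(27.3°): centre at ρ to the left, rotate +27.3° → (24.8303, 12.2676, 372.3000° ≡ 12.3000°)
turn_right(112.3°): centre at ρ to the right, rotate −112.3° → (31.2028, 6.1459, -100.0000° ≡ 260.0000°)
turn_left(24.2°): centre at ρ to the left, rotate +24.2° → (31.2845, 3.9170, 284.2000°)
turn_right(127.6°): centre at ρ to the right, rotate −127.6° → (24.0142, -2.2705, 156.6000°)

(24.0142, -2.2705, 156.6000°)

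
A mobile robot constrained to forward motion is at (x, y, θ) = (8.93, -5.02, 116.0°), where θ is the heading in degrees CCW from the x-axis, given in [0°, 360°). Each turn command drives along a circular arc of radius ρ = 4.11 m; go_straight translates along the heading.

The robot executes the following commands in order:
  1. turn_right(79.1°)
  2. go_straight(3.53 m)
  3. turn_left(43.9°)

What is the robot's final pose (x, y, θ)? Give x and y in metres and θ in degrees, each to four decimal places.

set_pose: (x, y, θ) = (8.9300, -5.0200, 116.0000°), ρ = 4.11
turn_right(79.1°): centre at ρ to the right, rotate −79.1° → (10.1563, 0.0684, 36.9000°)
go_straight(3.53): x += 3.53·cos θ, y += 3.53·sin θ → (12.9792, 2.1879, 36.9000°)
turn_left(43.9°): centre at ρ to the left, rotate +43.9° → (14.5686, 4.8175, 80.8000°)

(14.5686, 4.8175, 80.8000°)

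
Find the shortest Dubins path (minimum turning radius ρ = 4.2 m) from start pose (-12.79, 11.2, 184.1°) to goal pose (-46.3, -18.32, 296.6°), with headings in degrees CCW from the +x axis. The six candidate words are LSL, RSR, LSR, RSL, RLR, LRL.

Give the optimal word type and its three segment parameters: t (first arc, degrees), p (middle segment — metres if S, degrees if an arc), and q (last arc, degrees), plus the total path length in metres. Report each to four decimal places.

Let ψ = atan2(Δy, Δx) = atan2(-29.52, -33.51) = -138.6222° be the start→goal bearing.
Normalize: d = |goal − start| / ρ = 44.658152/4.2 = 10.632893, α = (θ_start − ψ) mod 360° = 322.7222° = 5.632564 rad, β = (θ_goal − ψ) mod 360° = 75.2222° = 1.312875 rad.
Common terms: sin α = -0.605681, cos α = 0.795708, sin β = 0.966922, cos β = 0.255072, cos(α−β) = -0.382683, d² = 113.058418. Work in radians in the unit-radius frame; every candidate has L = ρ·(t + p + q).
LSL: p² = 2 + d² − 2cos(α−β) + 2d(sin α − sin β) = 82.381152; p = √p² = 9.076406; φ = atan2(cos β − cos α, d + sin α − sin β) = -0.059600 rad; t = (φ − α) mod 2π = 0.591021 rad, q = (β − φ) mod 2π = 1.372475 rad → L = 4.2·(0.591021 + 9.076406 + 1.372475) = 4.2·11.039902 = 46.367587 m
RSR: p² = 2 + d² − 2cos(α−β) + 2d(sin β − sin α) = 149.266418; p = √p² = 12.217464; φ = atan2(cos α − cos β, d − sin α + sin β) = 0.044266 rad; t = (α − φ) mod 2π = 5.588299 rad, q = (φ − β) mod 2π = 5.014576 rad → L = 4.2·(5.588299 + 12.217464 + 5.014576) = 4.2·22.820339 = 95.845423 m
LSR: p² = d² − 2 + 2cos(α−β) + 2d(sin α + sin β) = 117.975139; p = √p² = 10.861636; φ = atan2(−cos α − cos β, d + sin α + sin β) − atan2(−2, p) = 0.086808 rad; t = (φ − α) mod 2π = 0.737429 rad, q = (φ − β) mod 2π = 5.057118 rad → L = 4.2·(0.737429 + 10.861636 + 5.057118) = 4.2·16.656183 = 69.955969 m
RSL: p² = d² − 2 + 2cos(α−β) − 2d(sin α + sin β) = 102.610964; p = √p² = 10.129707; φ = atan2(cos α + cos β, d − sin α − sin β) − atan2(2, p) = -0.092988 rad; t = (α − φ) mod 2π = 5.725552 rad, q = (β − φ) mod 2π = 1.405862 rad → L = 4.2·(5.725552 + 10.129707 + 1.405862) = 4.2·17.261121 = 72.496709 m
RLR: c = (6 − d² + 2cos(α−β) + 2d(sin α − sin β))/8 = -17.658302, |c| > 1 → infeasible
LRL: c = (6 − d² + 2cos(α−β) − 2d(sin α − sin β))/8 = -9.297644, |c| > 1 → infeasible
Shortest: LSL with L = 46.367587 m ≈ 46.3676 m
Convert LSL to answer units (arcs ×180/π): t = 0.591021·180/π = 33.8630°, p = ρ·p = 4.2·9.076406 = 38.1209 m, q = 1.372475·180/π = 78.6370°, L = 46.3676 m.

LSL: t = 33.8630°, p = 38.1209 m, q = 78.6370°, L = 46.3676 m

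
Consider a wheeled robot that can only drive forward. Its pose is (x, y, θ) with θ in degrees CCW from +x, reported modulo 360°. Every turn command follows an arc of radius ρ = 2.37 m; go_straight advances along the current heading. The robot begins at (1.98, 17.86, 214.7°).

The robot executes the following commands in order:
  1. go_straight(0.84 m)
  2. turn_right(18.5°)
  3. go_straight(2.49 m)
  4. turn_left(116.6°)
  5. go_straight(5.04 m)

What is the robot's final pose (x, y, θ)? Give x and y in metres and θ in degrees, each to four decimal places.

(0.5569, 8.7755, 312.8000°)

set_pose: (x, y, θ) = (1.9800, 17.8600, 214.7000°), ρ = 2.37
go_straight(0.84): x += 0.84·cos θ, y += 0.84·sin θ → (1.2894, 17.3818, 214.7000°)
turn_right(18.5°): centre at ρ to the right, rotate −18.5° → (0.6014, 17.0544, 196.2000°)
go_straight(2.49): x += 2.49·cos θ, y += 2.49·sin θ → (-1.7897, 16.3597, 196.2000°)
turn_left(116.6°): centre at ρ to the left, rotate +116.6° → (-2.8674, 12.4735, 312.8000°)
go_straight(5.04): x += 5.04·cos θ, y += 5.04·sin θ → (0.5569, 8.7755, 312.8000°)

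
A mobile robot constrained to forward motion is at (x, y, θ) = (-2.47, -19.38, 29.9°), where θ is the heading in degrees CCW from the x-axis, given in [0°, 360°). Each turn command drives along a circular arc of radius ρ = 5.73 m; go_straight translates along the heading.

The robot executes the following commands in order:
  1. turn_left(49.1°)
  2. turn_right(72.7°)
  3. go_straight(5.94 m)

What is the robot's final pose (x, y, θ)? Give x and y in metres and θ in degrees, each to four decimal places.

set_pose: (x, y, θ) = (-2.4700, -19.3800, 29.9000°), ρ = 5.73
turn_left(49.1°): centre at ρ to the left, rotate +49.1° → (0.2984, -15.5060, 79.0000°)
turn_right(72.7°): centre at ρ to the right, rotate −72.7° → (5.2943, -10.9040, 6.3000°)
go_straight(5.94): x += 5.94·cos θ, y += 5.94·sin θ → (11.1985, -10.2521, 6.3000°)

(11.1985, -10.2521, 6.3000°)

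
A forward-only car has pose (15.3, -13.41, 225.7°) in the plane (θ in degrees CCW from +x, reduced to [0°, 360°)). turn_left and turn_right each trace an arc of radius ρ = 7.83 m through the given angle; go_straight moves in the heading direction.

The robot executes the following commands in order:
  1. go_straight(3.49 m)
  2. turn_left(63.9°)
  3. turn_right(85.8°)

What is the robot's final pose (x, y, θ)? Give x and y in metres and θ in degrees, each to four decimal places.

set_pose: (x, y, θ) = (15.3000, -13.4100, 225.7000°), ρ = 7.83
go_straight(3.49): x += 3.49·cos θ, y += 3.49·sin θ → (12.8625, -15.9078, 225.7000°)
turn_left(63.9°): centre at ρ to the left, rotate +63.9° → (11.0901, -24.0029, 289.6000°)
turn_right(85.8°): centre at ρ to the right, rotate −85.8° → (6.8735, -33.7937, 203.8000°)

(6.8735, -33.7937, 203.8000°)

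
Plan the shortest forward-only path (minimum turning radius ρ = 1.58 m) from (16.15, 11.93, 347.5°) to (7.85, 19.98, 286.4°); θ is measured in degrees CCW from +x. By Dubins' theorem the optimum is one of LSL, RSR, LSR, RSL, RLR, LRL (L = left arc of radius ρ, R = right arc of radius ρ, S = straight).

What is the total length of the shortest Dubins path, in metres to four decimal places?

Let ψ = atan2(Δy, Δx) = atan2(8.05, -8.30) = 135.8760° be the start→goal bearing.
Normalize: d = |goal − start| / ρ = 11.562547/1.58 = 7.318068, α = (θ_start − ψ) mod 360° = 211.6240° = 3.693535 rad, β = (θ_goal − ψ) mod 360° = 150.5240° = 2.627139 rad.
Common terms: sin α = -0.524342, cos α = -0.851508, sin β = 0.492059, cos β = -0.870562, cos(α−β) = 0.483282, d² = 53.554118. Work in radians in the unit-radius frame; every candidate has L = ρ·(t + p + q).
LSL: p² = 2 + d² − 2cos(α−β) + 2d(sin α − sin β) = 39.711362; p = √p² = 6.301695; φ = atan2(cos β − cos α, d + sin α − sin β) = -0.003024 rad; t = (φ − α) mod 2π = 2.586626 rad, q = (β − φ) mod 2π = 2.630163 rad → L = 1.58·(2.586626 + 6.301695 + 2.630163) = 1.58·11.518484 = 18.199205 m
RSR: p² = 2 + d² − 2cos(α−β) + 2d(sin β − sin α) = 69.463745; p = √p² = 8.334491; φ = atan2(cos α − cos β, d − sin α + sin β) = 0.002286 rad; t = (α − φ) mod 2π = 3.691249 rad, q = (φ − β) mod 2π = 3.658332 rad → L = 1.58·(3.691249 + 8.334491 + 3.658332) = 1.58·15.684073 = 24.780835 m
LSR: p² = d² − 2 + 2cos(α−β) + 2d(sin α + sin β) = 52.048180; p = √p² = 7.214442; φ = atan2(−cos α − cos β, d + sin α + sin β) − atan2(−2, p) = 0.502531 rad; t = (φ − α) mod 2π = 3.092181 rad, q = (φ − β) mod 2π = 4.158577 rad → L = 1.58·(3.092181 + 7.214442 + 4.158577) = 1.58·14.465201 = 22.855017 m
RSL: p² = d² − 2 + 2cos(α−β) − 2d(sin α + sin β) = 52.993185; p = √p² = 7.279642; φ = atan2(cos α + cos β, d − sin α − sin β) − atan2(2, p) = -0.498257 rad; t = (α − φ) mod 2π = 4.191792 rad, q = (β − φ) mod 2π = 3.125396 rad → L = 1.58·(4.191792 + 7.279642 + 3.125396) = 1.58·14.596830 = 23.062991 m
RLR: c = (6 − d² + 2cos(α−β) + 2d(sin α − sin β))/8 = -7.682968, |c| > 1 → infeasible
LRL: c = (6 − d² + 2cos(α−β) − 2d(sin α − sin β))/8 = -3.963920, |c| > 1 → infeasible
Shortest: LSL with L = 18.199205 m ≈ 18.1992 m

18.1992 m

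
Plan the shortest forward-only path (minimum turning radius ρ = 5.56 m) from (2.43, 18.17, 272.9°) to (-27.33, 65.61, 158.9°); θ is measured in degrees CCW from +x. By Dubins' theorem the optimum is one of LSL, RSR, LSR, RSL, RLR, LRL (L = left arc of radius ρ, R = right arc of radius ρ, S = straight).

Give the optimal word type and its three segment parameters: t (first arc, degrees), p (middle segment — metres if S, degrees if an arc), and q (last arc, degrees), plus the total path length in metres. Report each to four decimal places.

Let ψ = atan2(Δy, Δx) = atan2(47.44, -29.76) = 122.1008° be the start→goal bearing.
Normalize: d = |goal − start| / ρ = 56.001886/5.56 = 10.072282, α = (θ_start − ψ) mod 360° = 150.7992° = 2.631942 rad, β = (θ_goal − ψ) mod 360° = 36.7992° = 0.642267 rad.
Common terms: sin α = 0.487872, cos α = -0.872915, sin β = 0.599012, cos β = 0.800740, cos(α−β) = -0.406737, d² = 101.450857. Work in radians in the unit-radius frame; every candidate has L = ρ·(t + p + q).
LSL: p² = 2 + d² − 2cos(α−β) + 2d(sin α − sin β) = 102.025462; p = √p² = 10.100765; φ = atan2(cos β − cos α, d + sin α − sin β) = 0.166464 rad; t = (φ − α) mod 2π = 3.817707 rad, q = (β − φ) mod 2π = 0.475803 rad → L = 5.56·(3.817707 + 10.100765 + 0.475803) = 5.56·14.394275 = 80.032171 m
RSR: p² = 2 + d² − 2cos(α−β) + 2d(sin β − sin α) = 106.503197; p = √p² = 10.320039; φ = atan2(cos α − cos β, d − sin α + sin β) = -0.162895 rad; t = (α − φ) mod 2π = 2.794837 rad, q = (φ − β) mod 2π = 5.478024 rad → L = 5.56·(2.794837 + 10.320039 + 5.478024) = 5.56·18.592899 = 103.376520 m
LSR: p² = d² − 2 + 2cos(α−β) + 2d(sin α + sin β) = 120.532193; p = √p² = 10.978715; φ = atan2(−cos α − cos β, d + sin α + sin β) − atan2(−2, p) = 0.186662 rad; t = (φ − α) mod 2π = 3.837905 rad, q = (φ − β) mod 2π = 5.827581 rad → L = 5.56·(3.837905 + 10.978715 + 5.827581) = 5.56·20.644202 = 114.781762 m
RSL: p² = d² − 2 + 2cos(α−β) − 2d(sin α + sin β) = 76.742574; p = √p² = 8.760284; φ = atan2(cos α + cos β, d − sin α − sin β) − atan2(2, p) = -0.232488 rad; t = (α − φ) mod 2π = 2.864431 rad, q = (β − φ) mod 2π = 0.874755 rad → L = 5.56·(2.864431 + 8.760284 + 0.874755) = 5.56·12.499470 = 69.497053 m
RLR: c = (6 − d² + 2cos(α−β) + 2d(sin α − sin β))/8 = -12.312900, |c| > 1 → infeasible
LRL: c = (6 − d² + 2cos(α−β) − 2d(sin α − sin β))/8 = -11.753183, |c| > 1 → infeasible
Shortest: RSL with L = 69.497053 m ≈ 69.4971 m
Convert RSL to answer units (arcs ×180/π): t = 2.864431·180/π = 164.1198°, p = ρ·p = 5.56·8.760284 = 48.7072 m, q = 0.874755·180/π = 50.1198°, L = 69.4971 m.

RSL: t = 164.1198°, p = 48.7072 m, q = 50.1198°, L = 69.4971 m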